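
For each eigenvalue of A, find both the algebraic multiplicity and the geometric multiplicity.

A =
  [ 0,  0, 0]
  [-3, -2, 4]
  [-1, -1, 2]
λ = 0: alg = 3, geom = 1

Step 1 — factor the characteristic polynomial to read off the algebraic multiplicities:
  χ_A(x) = x^3

Step 2 — compute geometric multiplicities via the rank-nullity identity g(λ) = n − rank(A − λI):
  rank(A − (0)·I) = 2, so dim ker(A − (0)·I) = n − 2 = 1

Summary:
  λ = 0: algebraic multiplicity = 3, geometric multiplicity = 1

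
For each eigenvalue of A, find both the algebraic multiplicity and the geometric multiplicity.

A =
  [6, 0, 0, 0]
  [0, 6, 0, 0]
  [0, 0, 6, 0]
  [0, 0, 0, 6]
λ = 6: alg = 4, geom = 4

Step 1 — factor the characteristic polynomial to read off the algebraic multiplicities:
  χ_A(x) = (x - 6)^4

Step 2 — compute geometric multiplicities via the rank-nullity identity g(λ) = n − rank(A − λI):
  rank(A − (6)·I) = 0, so dim ker(A − (6)·I) = n − 0 = 4

Summary:
  λ = 6: algebraic multiplicity = 4, geometric multiplicity = 4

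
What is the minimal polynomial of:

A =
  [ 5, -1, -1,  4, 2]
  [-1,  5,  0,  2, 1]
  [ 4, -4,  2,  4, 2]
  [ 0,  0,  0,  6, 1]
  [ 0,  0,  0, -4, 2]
x^3 - 12*x^2 + 48*x - 64

The characteristic polynomial is χ_A(x) = (x - 4)^5, so the eigenvalues are known. The minimal polynomial is
  m_A(x) = Π_λ (x − λ)^{k_λ}
where k_λ is the size of the *largest* Jordan block for λ (equivalently, the smallest k with (A − λI)^k v = 0 for every generalised eigenvector v of λ).

  λ = 4: largest Jordan block has size 3, contributing (x − 4)^3

So m_A(x) = (x - 4)^3 = x^3 - 12*x^2 + 48*x - 64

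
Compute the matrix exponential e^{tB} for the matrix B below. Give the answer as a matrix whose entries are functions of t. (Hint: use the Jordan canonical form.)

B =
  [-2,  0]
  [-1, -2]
e^{tB} =
  [exp(-2*t), 0]
  [-t*exp(-2*t), exp(-2*t)]

Strategy: write B = P · J · P⁻¹ where J is a Jordan canonical form, so e^{tB} = P · e^{tJ} · P⁻¹, and e^{tJ} can be computed block-by-block.

B has Jordan form
J =
  [-2,  1]
  [ 0, -2]
(up to reordering of blocks).

Per-block formulas:
  For a 2×2 Jordan block J_2(-2): exp(t · J_2(-2)) = e^(-2t)·(I + t·N), where N is the 2×2 nilpotent shift.

After assembling e^{tJ} and conjugating by P, we get:

e^{tB} =
  [exp(-2*t), 0]
  [-t*exp(-2*t), exp(-2*t)]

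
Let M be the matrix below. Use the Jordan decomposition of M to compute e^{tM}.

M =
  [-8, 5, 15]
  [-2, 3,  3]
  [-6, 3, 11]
e^{tM} =
  [-10*t*exp(2*t) + exp(2*t), 5*t*exp(2*t), 15*t*exp(2*t)]
  [-2*t*exp(2*t), t*exp(2*t) + exp(2*t), 3*t*exp(2*t)]
  [-6*t*exp(2*t), 3*t*exp(2*t), 9*t*exp(2*t) + exp(2*t)]

Strategy: write M = P · J · P⁻¹ where J is a Jordan canonical form, so e^{tM} = P · e^{tJ} · P⁻¹, and e^{tJ} can be computed block-by-block.

M has Jordan form
J =
  [2, 1, 0]
  [0, 2, 0]
  [0, 0, 2]
(up to reordering of blocks).

Per-block formulas:
  For a 1×1 block at λ = 2: exp(t · [2]) = [e^(2t)].
  For a 2×2 Jordan block J_2(2): exp(t · J_2(2)) = e^(2t)·(I + t·N), where N is the 2×2 nilpotent shift.

After assembling e^{tJ} and conjugating by P, we get:

e^{tM} =
  [-10*t*exp(2*t) + exp(2*t), 5*t*exp(2*t), 15*t*exp(2*t)]
  [-2*t*exp(2*t), t*exp(2*t) + exp(2*t), 3*t*exp(2*t)]
  [-6*t*exp(2*t), 3*t*exp(2*t), 9*t*exp(2*t) + exp(2*t)]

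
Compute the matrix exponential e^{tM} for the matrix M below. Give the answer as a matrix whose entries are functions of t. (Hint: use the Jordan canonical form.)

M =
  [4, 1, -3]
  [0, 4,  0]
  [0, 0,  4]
e^{tM} =
  [exp(4*t), t*exp(4*t), -3*t*exp(4*t)]
  [0, exp(4*t), 0]
  [0, 0, exp(4*t)]

Strategy: write M = P · J · P⁻¹ where J is a Jordan canonical form, so e^{tM} = P · e^{tJ} · P⁻¹, and e^{tJ} can be computed block-by-block.

M has Jordan form
J =
  [4, 1, 0]
  [0, 4, 0]
  [0, 0, 4]
(up to reordering of blocks).

Per-block formulas:
  For a 1×1 block at λ = 4: exp(t · [4]) = [e^(4t)].
  For a 2×2 Jordan block J_2(4): exp(t · J_2(4)) = e^(4t)·(I + t·N), where N is the 2×2 nilpotent shift.

After assembling e^{tJ} and conjugating by P, we get:

e^{tM} =
  [exp(4*t), t*exp(4*t), -3*t*exp(4*t)]
  [0, exp(4*t), 0]
  [0, 0, exp(4*t)]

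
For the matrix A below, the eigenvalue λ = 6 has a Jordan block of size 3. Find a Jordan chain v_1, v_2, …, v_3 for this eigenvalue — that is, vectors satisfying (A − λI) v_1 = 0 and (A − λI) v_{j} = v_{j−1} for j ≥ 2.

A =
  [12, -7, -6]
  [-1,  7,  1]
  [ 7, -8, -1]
A Jordan chain for λ = 6 of length 3:
v_1 = (1, 0, 1)ᵀ
v_2 = (6, -1, 7)ᵀ
v_3 = (1, 0, 0)ᵀ

Let N = A − (6)·I. We want v_3 with N^3 v_3 = 0 but N^2 v_3 ≠ 0; then v_{j-1} := N · v_j for j = 3, …, 2.

Pick v_3 = (1, 0, 0)ᵀ.
Then v_2 = N · v_3 = (6, -1, 7)ᵀ.
Then v_1 = N · v_2 = (1, 0, 1)ᵀ.

Sanity check: (A − (6)·I) v_1 = (0, 0, 0)ᵀ = 0. ✓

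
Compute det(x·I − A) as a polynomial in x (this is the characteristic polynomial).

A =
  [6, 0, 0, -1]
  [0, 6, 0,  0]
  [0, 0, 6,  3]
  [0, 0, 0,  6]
x^4 - 24*x^3 + 216*x^2 - 864*x + 1296

Expanding det(x·I − A) (e.g. by cofactor expansion or by noting that A is similar to its Jordan form J, which has the same characteristic polynomial as A) gives
  χ_A(x) = x^4 - 24*x^3 + 216*x^2 - 864*x + 1296
which factors as (x - 6)^4. The eigenvalues (with algebraic multiplicities) are λ = 6 with multiplicity 4.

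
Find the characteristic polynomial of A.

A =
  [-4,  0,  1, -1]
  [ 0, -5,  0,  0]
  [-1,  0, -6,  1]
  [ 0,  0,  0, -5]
x^4 + 20*x^3 + 150*x^2 + 500*x + 625

Expanding det(x·I − A) (e.g. by cofactor expansion or by noting that A is similar to its Jordan form J, which has the same characteristic polynomial as A) gives
  χ_A(x) = x^4 + 20*x^3 + 150*x^2 + 500*x + 625
which factors as (x + 5)^4. The eigenvalues (with algebraic multiplicities) are λ = -5 with multiplicity 4.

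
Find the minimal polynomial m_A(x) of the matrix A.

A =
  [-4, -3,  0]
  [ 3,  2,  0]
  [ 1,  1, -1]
x^2 + 2*x + 1

The characteristic polynomial is χ_A(x) = (x + 1)^3, so the eigenvalues are known. The minimal polynomial is
  m_A(x) = Π_λ (x − λ)^{k_λ}
where k_λ is the size of the *largest* Jordan block for λ (equivalently, the smallest k with (A − λI)^k v = 0 for every generalised eigenvector v of λ).

  λ = -1: largest Jordan block has size 2, contributing (x + 1)^2

So m_A(x) = (x + 1)^2 = x^2 + 2*x + 1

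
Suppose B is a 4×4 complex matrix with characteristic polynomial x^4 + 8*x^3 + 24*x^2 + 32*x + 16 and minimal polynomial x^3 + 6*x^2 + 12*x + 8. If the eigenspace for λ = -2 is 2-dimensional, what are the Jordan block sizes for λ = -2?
Block sizes for λ = -2: [3, 1]

Step 1 — from the characteristic polynomial, algebraic multiplicity of λ = -2 is 4. From dim ker(B − (-2)·I) = 2, there are exactly 2 Jordan blocks for λ = -2.
Step 2 — from the minimal polynomial, the factor (x + 2)^3 tells us the largest block for λ = -2 has size 3.
Step 3 — with total size 4, 2 blocks, and largest block 3, the block sizes (in nonincreasing order) are [3, 1].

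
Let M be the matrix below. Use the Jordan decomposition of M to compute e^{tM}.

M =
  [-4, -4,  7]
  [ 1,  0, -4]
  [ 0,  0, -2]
e^{tM} =
  [-2*t*exp(-2*t) + exp(-2*t), -4*t*exp(-2*t), t^2*exp(-2*t) + 7*t*exp(-2*t)]
  [t*exp(-2*t), 2*t*exp(-2*t) + exp(-2*t), -t^2*exp(-2*t)/2 - 4*t*exp(-2*t)]
  [0, 0, exp(-2*t)]

Strategy: write M = P · J · P⁻¹ where J is a Jordan canonical form, so e^{tM} = P · e^{tJ} · P⁻¹, and e^{tJ} can be computed block-by-block.

M has Jordan form
J =
  [-2,  1,  0]
  [ 0, -2,  1]
  [ 0,  0, -2]
(up to reordering of blocks).

Per-block formulas:
  For a 3×3 Jordan block J_3(-2): exp(t · J_3(-2)) = e^(-2t)·(I + t·N + (t^2/2)·N^2), where N is the 3×3 nilpotent shift.

After assembling e^{tJ} and conjugating by P, we get:

e^{tM} =
  [-2*t*exp(-2*t) + exp(-2*t), -4*t*exp(-2*t), t^2*exp(-2*t) + 7*t*exp(-2*t)]
  [t*exp(-2*t), 2*t*exp(-2*t) + exp(-2*t), -t^2*exp(-2*t)/2 - 4*t*exp(-2*t)]
  [0, 0, exp(-2*t)]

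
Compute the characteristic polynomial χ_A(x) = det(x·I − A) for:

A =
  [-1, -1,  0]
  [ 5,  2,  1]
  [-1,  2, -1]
x^3

Expanding det(x·I − A) (e.g. by cofactor expansion or by noting that A is similar to its Jordan form J, which has the same characteristic polynomial as A) gives
  χ_A(x) = x^3
which factors as x^3. The eigenvalues (with algebraic multiplicities) are λ = 0 with multiplicity 3.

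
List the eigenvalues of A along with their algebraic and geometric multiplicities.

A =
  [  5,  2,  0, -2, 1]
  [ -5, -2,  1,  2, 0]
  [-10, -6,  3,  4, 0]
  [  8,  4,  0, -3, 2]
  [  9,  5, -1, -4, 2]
λ = 1: alg = 5, geom = 3

Step 1 — factor the characteristic polynomial to read off the algebraic multiplicities:
  χ_A(x) = (x - 1)^5

Step 2 — compute geometric multiplicities via the rank-nullity identity g(λ) = n − rank(A − λI):
  rank(A − (1)·I) = 2, so dim ker(A − (1)·I) = n − 2 = 3

Summary:
  λ = 1: algebraic multiplicity = 5, geometric multiplicity = 3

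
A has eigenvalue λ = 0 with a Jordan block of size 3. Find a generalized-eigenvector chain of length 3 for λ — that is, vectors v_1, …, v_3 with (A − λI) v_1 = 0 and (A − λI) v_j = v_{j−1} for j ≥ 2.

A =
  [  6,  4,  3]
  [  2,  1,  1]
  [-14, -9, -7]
A Jordan chain for λ = 0 of length 3:
v_1 = (2, 0, -4)ᵀ
v_2 = (6, 2, -14)ᵀ
v_3 = (1, 0, 0)ᵀ

Let N = A − (0)·I. We want v_3 with N^3 v_3 = 0 but N^2 v_3 ≠ 0; then v_{j-1} := N · v_j for j = 3, …, 2.

Pick v_3 = (1, 0, 0)ᵀ.
Then v_2 = N · v_3 = (6, 2, -14)ᵀ.
Then v_1 = N · v_2 = (2, 0, -4)ᵀ.

Sanity check: (A − (0)·I) v_1 = (0, 0, 0)ᵀ = 0. ✓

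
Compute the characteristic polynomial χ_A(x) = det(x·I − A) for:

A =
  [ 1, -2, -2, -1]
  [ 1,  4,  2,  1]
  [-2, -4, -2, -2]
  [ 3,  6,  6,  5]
x^4 - 8*x^3 + 24*x^2 - 32*x + 16

Expanding det(x·I − A) (e.g. by cofactor expansion or by noting that A is similar to its Jordan form J, which has the same characteristic polynomial as A) gives
  χ_A(x) = x^4 - 8*x^3 + 24*x^2 - 32*x + 16
which factors as (x - 2)^4. The eigenvalues (with algebraic multiplicities) are λ = 2 with multiplicity 4.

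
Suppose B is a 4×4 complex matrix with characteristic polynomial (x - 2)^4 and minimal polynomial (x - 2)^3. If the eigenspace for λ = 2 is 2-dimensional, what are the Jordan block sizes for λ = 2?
Block sizes for λ = 2: [3, 1]

Step 1 — from the characteristic polynomial, algebraic multiplicity of λ = 2 is 4. From dim ker(B − (2)·I) = 2, there are exactly 2 Jordan blocks for λ = 2.
Step 2 — from the minimal polynomial, the factor (x − 2)^3 tells us the largest block for λ = 2 has size 3.
Step 3 — with total size 4, 2 blocks, and largest block 3, the block sizes (in nonincreasing order) are [3, 1].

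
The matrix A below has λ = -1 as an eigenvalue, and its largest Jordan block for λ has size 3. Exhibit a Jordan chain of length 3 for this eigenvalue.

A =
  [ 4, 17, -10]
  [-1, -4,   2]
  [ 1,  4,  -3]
A Jordan chain for λ = -1 of length 3:
v_1 = (-2, 0, -1)ᵀ
v_2 = (5, -1, 1)ᵀ
v_3 = (1, 0, 0)ᵀ

Let N = A − (-1)·I. We want v_3 with N^3 v_3 = 0 but N^2 v_3 ≠ 0; then v_{j-1} := N · v_j for j = 3, …, 2.

Pick v_3 = (1, 0, 0)ᵀ.
Then v_2 = N · v_3 = (5, -1, 1)ᵀ.
Then v_1 = N · v_2 = (-2, 0, -1)ᵀ.

Sanity check: (A − (-1)·I) v_1 = (0, 0, 0)ᵀ = 0. ✓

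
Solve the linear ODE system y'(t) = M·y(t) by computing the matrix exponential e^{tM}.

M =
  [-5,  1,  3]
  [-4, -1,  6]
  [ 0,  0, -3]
e^{tM} =
  [-2*t*exp(-3*t) + exp(-3*t), t*exp(-3*t), 3*t*exp(-3*t)]
  [-4*t*exp(-3*t), 2*t*exp(-3*t) + exp(-3*t), 6*t*exp(-3*t)]
  [0, 0, exp(-3*t)]

Strategy: write M = P · J · P⁻¹ where J is a Jordan canonical form, so e^{tM} = P · e^{tJ} · P⁻¹, and e^{tJ} can be computed block-by-block.

M has Jordan form
J =
  [-3,  1,  0]
  [ 0, -3,  0]
  [ 0,  0, -3]
(up to reordering of blocks).

Per-block formulas:
  For a 1×1 block at λ = -3: exp(t · [-3]) = [e^(-3t)].
  For a 2×2 Jordan block J_2(-3): exp(t · J_2(-3)) = e^(-3t)·(I + t·N), where N is the 2×2 nilpotent shift.

After assembling e^{tJ} and conjugating by P, we get:

e^{tM} =
  [-2*t*exp(-3*t) + exp(-3*t), t*exp(-3*t), 3*t*exp(-3*t)]
  [-4*t*exp(-3*t), 2*t*exp(-3*t) + exp(-3*t), 6*t*exp(-3*t)]
  [0, 0, exp(-3*t)]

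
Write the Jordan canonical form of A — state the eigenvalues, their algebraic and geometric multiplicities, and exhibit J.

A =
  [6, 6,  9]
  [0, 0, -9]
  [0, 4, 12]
J_2(6) ⊕ J_1(6)

The characteristic polynomial is
  det(x·I − A) = x^3 - 18*x^2 + 108*x - 216 = (x - 6)^3

Eigenvalues and multiplicities (the geometric multiplicity of λ is n − rank(A − λI), which equals the number of Jordan blocks for λ):
  λ = 6: algebraic multiplicity = 3, geometric multiplicity = 2

Determining the block sizes for each eigenvalue:
  λ = 6: 2 blocks summing to 3 forces exactly one block of size 2 and the rest size 1 → block sizes [2, 1]

Assembling the blocks gives a Jordan form
J =
  [6, 1, 0]
  [0, 6, 0]
  [0, 0, 6]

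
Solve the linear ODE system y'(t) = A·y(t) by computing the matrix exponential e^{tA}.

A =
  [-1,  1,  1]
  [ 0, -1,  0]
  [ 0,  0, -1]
e^{tA} =
  [exp(-t), t*exp(-t), t*exp(-t)]
  [0, exp(-t), 0]
  [0, 0, exp(-t)]

Strategy: write A = P · J · P⁻¹ where J is a Jordan canonical form, so e^{tA} = P · e^{tJ} · P⁻¹, and e^{tJ} can be computed block-by-block.

A has Jordan form
J =
  [-1,  1,  0]
  [ 0, -1,  0]
  [ 0,  0, -1]
(up to reordering of blocks).

Per-block formulas:
  For a 1×1 block at λ = -1: exp(t · [-1]) = [e^(-1t)].
  For a 2×2 Jordan block J_2(-1): exp(t · J_2(-1)) = e^(-1t)·(I + t·N), where N is the 2×2 nilpotent shift.

After assembling e^{tJ} and conjugating by P, we get:

e^{tA} =
  [exp(-t), t*exp(-t), t*exp(-t)]
  [0, exp(-t), 0]
  [0, 0, exp(-t)]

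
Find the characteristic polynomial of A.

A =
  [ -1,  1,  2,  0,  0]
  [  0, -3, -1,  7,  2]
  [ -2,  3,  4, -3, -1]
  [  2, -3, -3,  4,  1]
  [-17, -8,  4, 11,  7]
x^5 - 11*x^4 + 43*x^3 - 73*x^2 + 56*x - 16

Expanding det(x·I − A) (e.g. by cofactor expansion or by noting that A is similar to its Jordan form J, which has the same characteristic polynomial as A) gives
  χ_A(x) = x^5 - 11*x^4 + 43*x^3 - 73*x^2 + 56*x - 16
which factors as (x - 4)^2*(x - 1)^3. The eigenvalues (with algebraic multiplicities) are λ = 1 with multiplicity 3, λ = 4 with multiplicity 2.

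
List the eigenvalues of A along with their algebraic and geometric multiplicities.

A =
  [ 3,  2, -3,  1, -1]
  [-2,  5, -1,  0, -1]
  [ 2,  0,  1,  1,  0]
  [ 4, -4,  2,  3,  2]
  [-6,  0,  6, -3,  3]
λ = 3: alg = 5, geom = 3

Step 1 — factor the characteristic polynomial to read off the algebraic multiplicities:
  χ_A(x) = (x - 3)^5

Step 2 — compute geometric multiplicities via the rank-nullity identity g(λ) = n − rank(A − λI):
  rank(A − (3)·I) = 2, so dim ker(A − (3)·I) = n − 2 = 3

Summary:
  λ = 3: algebraic multiplicity = 5, geometric multiplicity = 3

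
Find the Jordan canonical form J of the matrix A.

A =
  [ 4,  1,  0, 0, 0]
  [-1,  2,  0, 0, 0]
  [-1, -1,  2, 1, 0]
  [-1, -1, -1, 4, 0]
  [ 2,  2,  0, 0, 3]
J_2(3) ⊕ J_2(3) ⊕ J_1(3)

The characteristic polynomial is
  det(x·I − A) = x^5 - 15*x^4 + 90*x^3 - 270*x^2 + 405*x - 243 = (x - 3)^5

Eigenvalues and multiplicities (the geometric multiplicity of λ is n − rank(A − λI), which equals the number of Jordan blocks for λ):
  λ = 3: algebraic multiplicity = 5, geometric multiplicity = 3

Determining the block sizes for each eigenvalue:
  λ = 3: with am = 5 and gm = 3, the partition is not yet determined (e.g. several partitions of 5 into 3 parts exist). Let N = A − (3)·I. Computing rank(N^1) = 2, rank(N^2) = 0; the number of blocks of size ≥ j is rank(N^{j−1}) − rank(N^j), giving [3, 2]. So we have 2 block(s) of size 2, 1 block(s) of size 1 → block sizes [2, 2, 1]

Assembling the blocks gives a Jordan form
J =
  [3, 1, 0, 0, 0]
  [0, 3, 0, 0, 0]
  [0, 0, 3, 1, 0]
  [0, 0, 0, 3, 0]
  [0, 0, 0, 0, 3]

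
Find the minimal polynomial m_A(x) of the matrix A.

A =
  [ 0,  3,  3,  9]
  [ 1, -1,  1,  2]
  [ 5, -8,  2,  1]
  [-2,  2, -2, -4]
x^3 + 3*x^2

The characteristic polynomial is χ_A(x) = x^3*(x + 3), so the eigenvalues are known. The minimal polynomial is
  m_A(x) = Π_λ (x − λ)^{k_λ}
where k_λ is the size of the *largest* Jordan block for λ (equivalently, the smallest k with (A − λI)^k v = 0 for every generalised eigenvector v of λ).

  λ = -3: largest Jordan block has size 1, contributing (x + 3)
  λ = 0: largest Jordan block has size 2, contributing (x − 0)^2

So m_A(x) = x^2*(x + 3) = x^3 + 3*x^2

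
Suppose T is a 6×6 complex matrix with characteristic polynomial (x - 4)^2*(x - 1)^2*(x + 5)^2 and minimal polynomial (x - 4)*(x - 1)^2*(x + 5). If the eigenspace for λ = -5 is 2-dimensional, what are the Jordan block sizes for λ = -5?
Block sizes for λ = -5: [1, 1]

Step 1 — from the characteristic polynomial, algebraic multiplicity of λ = -5 is 2. From dim ker(T − (-5)·I) = 2, there are exactly 2 Jordan blocks for λ = -5.
Step 2 — from the minimal polynomial, the factor (x + 5) tells us the largest block for λ = -5 has size 1.
Step 3 — with total size 2, 2 blocks, and largest block 1, the block sizes (in nonincreasing order) are [1, 1].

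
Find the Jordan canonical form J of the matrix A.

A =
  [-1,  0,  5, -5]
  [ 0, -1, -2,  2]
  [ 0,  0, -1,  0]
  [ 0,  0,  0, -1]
J_2(-1) ⊕ J_1(-1) ⊕ J_1(-1)

The characteristic polynomial is
  det(x·I − A) = x^4 + 4*x^3 + 6*x^2 + 4*x + 1 = (x + 1)^4

Eigenvalues and multiplicities (the geometric multiplicity of λ is n − rank(A − λI), which equals the number of Jordan blocks for λ):
  λ = -1: algebraic multiplicity = 4, geometric multiplicity = 3

Determining the block sizes for each eigenvalue:
  λ = -1: 3 blocks summing to 4 forces exactly one block of size 2 and the rest size 1 → block sizes [2, 1, 1]

Assembling the blocks gives a Jordan form
J =
  [-1,  1,  0,  0]
  [ 0, -1,  0,  0]
  [ 0,  0, -1,  0]
  [ 0,  0,  0, -1]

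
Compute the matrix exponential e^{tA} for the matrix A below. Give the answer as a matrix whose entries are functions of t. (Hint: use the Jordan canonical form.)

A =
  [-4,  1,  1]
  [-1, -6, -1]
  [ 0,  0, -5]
e^{tA} =
  [t*exp(-5*t) + exp(-5*t), t*exp(-5*t), t*exp(-5*t)]
  [-t*exp(-5*t), -t*exp(-5*t) + exp(-5*t), -t*exp(-5*t)]
  [0, 0, exp(-5*t)]

Strategy: write A = P · J · P⁻¹ where J is a Jordan canonical form, so e^{tA} = P · e^{tJ} · P⁻¹, and e^{tJ} can be computed block-by-block.

A has Jordan form
J =
  [-5,  1,  0]
  [ 0, -5,  0]
  [ 0,  0, -5]
(up to reordering of blocks).

Per-block formulas:
  For a 1×1 block at λ = -5: exp(t · [-5]) = [e^(-5t)].
  For a 2×2 Jordan block J_2(-5): exp(t · J_2(-5)) = e^(-5t)·(I + t·N), where N is the 2×2 nilpotent shift.

After assembling e^{tJ} and conjugating by P, we get:

e^{tA} =
  [t*exp(-5*t) + exp(-5*t), t*exp(-5*t), t*exp(-5*t)]
  [-t*exp(-5*t), -t*exp(-5*t) + exp(-5*t), -t*exp(-5*t)]
  [0, 0, exp(-5*t)]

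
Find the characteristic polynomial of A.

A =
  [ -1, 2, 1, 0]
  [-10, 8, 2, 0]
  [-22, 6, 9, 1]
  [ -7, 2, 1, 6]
x^4 - 22*x^3 + 180*x^2 - 648*x + 864

Expanding det(x·I − A) (e.g. by cofactor expansion or by noting that A is similar to its Jordan form J, which has the same characteristic polynomial as A) gives
  χ_A(x) = x^4 - 22*x^3 + 180*x^2 - 648*x + 864
which factors as (x - 6)^3*(x - 4). The eigenvalues (with algebraic multiplicities) are λ = 4 with multiplicity 1, λ = 6 with multiplicity 3.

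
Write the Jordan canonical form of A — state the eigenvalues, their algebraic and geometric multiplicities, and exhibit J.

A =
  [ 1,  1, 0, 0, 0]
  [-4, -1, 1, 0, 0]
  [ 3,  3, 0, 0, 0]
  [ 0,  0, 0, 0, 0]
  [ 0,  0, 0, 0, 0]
J_3(0) ⊕ J_1(0) ⊕ J_1(0)

The characteristic polynomial is
  det(x·I − A) = x^5

Eigenvalues and multiplicities (the geometric multiplicity of λ is n − rank(A − λI), which equals the number of Jordan blocks for λ):
  λ = 0: algebraic multiplicity = 5, geometric multiplicity = 3

Determining the block sizes for each eigenvalue:
  λ = 0: with am = 5 and gm = 3, the partition is not yet determined (e.g. several partitions of 5 into 3 parts exist). Let N = A − (0)·I. Computing rank(N^1) = 2, rank(N^2) = 1, rank(N^3) = 0; the number of blocks of size ≥ j is rank(N^{j−1}) − rank(N^j), giving [3, 1, 1]. So we have 1 block(s) of size 3, 2 block(s) of size 1 → block sizes [3, 1, 1]

Assembling the blocks gives a Jordan form
J =
  [0, 1, 0, 0, 0]
  [0, 0, 1, 0, 0]
  [0, 0, 0, 0, 0]
  [0, 0, 0, 0, 0]
  [0, 0, 0, 0, 0]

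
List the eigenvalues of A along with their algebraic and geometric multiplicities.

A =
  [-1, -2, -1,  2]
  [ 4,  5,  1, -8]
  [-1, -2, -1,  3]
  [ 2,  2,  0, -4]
λ = -1: alg = 1, geom = 1; λ = 0: alg = 3, geom = 1

Step 1 — factor the characteristic polynomial to read off the algebraic multiplicities:
  χ_A(x) = x^3*(x + 1)

Step 2 — compute geometric multiplicities via the rank-nullity identity g(λ) = n − rank(A − λI):
  rank(A − (-1)·I) = 3, so dim ker(A − (-1)·I) = n − 3 = 1
  rank(A − (0)·I) = 3, so dim ker(A − (0)·I) = n − 3 = 1

Summary:
  λ = -1: algebraic multiplicity = 1, geometric multiplicity = 1
  λ = 0: algebraic multiplicity = 3, geometric multiplicity = 1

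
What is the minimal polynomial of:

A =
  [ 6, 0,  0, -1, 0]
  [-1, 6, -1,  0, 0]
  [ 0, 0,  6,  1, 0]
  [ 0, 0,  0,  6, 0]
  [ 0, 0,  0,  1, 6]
x^2 - 12*x + 36

The characteristic polynomial is χ_A(x) = (x - 6)^5, so the eigenvalues are known. The minimal polynomial is
  m_A(x) = Π_λ (x − λ)^{k_λ}
where k_λ is the size of the *largest* Jordan block for λ (equivalently, the smallest k with (A − λI)^k v = 0 for every generalised eigenvector v of λ).

  λ = 6: largest Jordan block has size 2, contributing (x − 6)^2

So m_A(x) = (x - 6)^2 = x^2 - 12*x + 36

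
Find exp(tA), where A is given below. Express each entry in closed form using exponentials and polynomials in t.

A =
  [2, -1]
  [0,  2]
e^{tA} =
  [exp(2*t), -t*exp(2*t)]
  [0, exp(2*t)]

Strategy: write A = P · J · P⁻¹ where J is a Jordan canonical form, so e^{tA} = P · e^{tJ} · P⁻¹, and e^{tJ} can be computed block-by-block.

A has Jordan form
J =
  [2, 1]
  [0, 2]
(up to reordering of blocks).

Per-block formulas:
  For a 2×2 Jordan block J_2(2): exp(t · J_2(2)) = e^(2t)·(I + t·N), where N is the 2×2 nilpotent shift.

After assembling e^{tJ} and conjugating by P, we get:

e^{tA} =
  [exp(2*t), -t*exp(2*t)]
  [0, exp(2*t)]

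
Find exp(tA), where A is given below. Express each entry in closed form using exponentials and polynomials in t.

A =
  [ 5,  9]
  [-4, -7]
e^{tA} =
  [6*t*exp(-t) + exp(-t), 9*t*exp(-t)]
  [-4*t*exp(-t), -6*t*exp(-t) + exp(-t)]

Strategy: write A = P · J · P⁻¹ where J is a Jordan canonical form, so e^{tA} = P · e^{tJ} · P⁻¹, and e^{tJ} can be computed block-by-block.

A has Jordan form
J =
  [-1,  1]
  [ 0, -1]
(up to reordering of blocks).

Per-block formulas:
  For a 2×2 Jordan block J_2(-1): exp(t · J_2(-1)) = e^(-1t)·(I + t·N), where N is the 2×2 nilpotent shift.

After assembling e^{tJ} and conjugating by P, we get:

e^{tA} =
  [6*t*exp(-t) + exp(-t), 9*t*exp(-t)]
  [-4*t*exp(-t), -6*t*exp(-t) + exp(-t)]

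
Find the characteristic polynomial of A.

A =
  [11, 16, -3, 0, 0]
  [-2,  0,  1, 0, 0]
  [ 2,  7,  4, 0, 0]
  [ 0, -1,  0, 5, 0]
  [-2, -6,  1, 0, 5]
x^5 - 25*x^4 + 250*x^3 - 1250*x^2 + 3125*x - 3125

Expanding det(x·I − A) (e.g. by cofactor expansion or by noting that A is similar to its Jordan form J, which has the same characteristic polynomial as A) gives
  χ_A(x) = x^5 - 25*x^4 + 250*x^3 - 1250*x^2 + 3125*x - 3125
which factors as (x - 5)^5. The eigenvalues (with algebraic multiplicities) are λ = 5 with multiplicity 5.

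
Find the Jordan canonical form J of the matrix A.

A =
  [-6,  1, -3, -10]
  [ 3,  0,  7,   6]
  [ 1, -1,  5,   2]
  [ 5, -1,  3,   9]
J_1(-1) ⊕ J_3(3)

The characteristic polynomial is
  det(x·I − A) = x^4 - 8*x^3 + 18*x^2 - 27 = (x - 3)^3*(x + 1)

Eigenvalues and multiplicities (the geometric multiplicity of λ is n − rank(A − λI), which equals the number of Jordan blocks for λ):
  λ = -1: algebraic multiplicity = 1, geometric multiplicity = 1
  λ = 3: algebraic multiplicity = 3, geometric multiplicity = 1

Determining the block sizes for each eigenvalue:
  λ = -1: one block (gm = 1), so the single block has size am = 1 → block sizes [1]
  λ = 3: one block (gm = 1), so the single block has size am = 3 → block sizes [3]

Assembling the blocks gives a Jordan form
J =
  [-1, 0, 0, 0]
  [ 0, 3, 1, 0]
  [ 0, 0, 3, 1]
  [ 0, 0, 0, 3]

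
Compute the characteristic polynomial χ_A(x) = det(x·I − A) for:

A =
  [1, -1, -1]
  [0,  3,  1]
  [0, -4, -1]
x^3 - 3*x^2 + 3*x - 1

Expanding det(x·I − A) (e.g. by cofactor expansion or by noting that A is similar to its Jordan form J, which has the same characteristic polynomial as A) gives
  χ_A(x) = x^3 - 3*x^2 + 3*x - 1
which factors as (x - 1)^3. The eigenvalues (with algebraic multiplicities) are λ = 1 with multiplicity 3.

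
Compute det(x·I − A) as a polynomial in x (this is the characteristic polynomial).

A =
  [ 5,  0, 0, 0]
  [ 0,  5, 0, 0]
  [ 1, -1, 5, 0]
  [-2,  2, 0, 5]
x^4 - 20*x^3 + 150*x^2 - 500*x + 625

Expanding det(x·I − A) (e.g. by cofactor expansion or by noting that A is similar to its Jordan form J, which has the same characteristic polynomial as A) gives
  χ_A(x) = x^4 - 20*x^3 + 150*x^2 - 500*x + 625
which factors as (x - 5)^4. The eigenvalues (with algebraic multiplicities) are λ = 5 with multiplicity 4.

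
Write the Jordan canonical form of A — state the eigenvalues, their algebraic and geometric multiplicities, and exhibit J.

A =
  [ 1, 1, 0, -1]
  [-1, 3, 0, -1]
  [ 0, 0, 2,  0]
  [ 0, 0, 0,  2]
J_2(2) ⊕ J_1(2) ⊕ J_1(2)

The characteristic polynomial is
  det(x·I − A) = x^4 - 8*x^3 + 24*x^2 - 32*x + 16 = (x - 2)^4

Eigenvalues and multiplicities (the geometric multiplicity of λ is n − rank(A − λI), which equals the number of Jordan blocks for λ):
  λ = 2: algebraic multiplicity = 4, geometric multiplicity = 3

Determining the block sizes for each eigenvalue:
  λ = 2: 3 blocks summing to 4 forces exactly one block of size 2 and the rest size 1 → block sizes [2, 1, 1]

Assembling the blocks gives a Jordan form
J =
  [2, 1, 0, 0]
  [0, 2, 0, 0]
  [0, 0, 2, 0]
  [0, 0, 0, 2]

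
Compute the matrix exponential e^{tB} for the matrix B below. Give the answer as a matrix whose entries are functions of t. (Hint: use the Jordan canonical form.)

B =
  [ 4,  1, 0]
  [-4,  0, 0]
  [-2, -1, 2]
e^{tB} =
  [2*t*exp(2*t) + exp(2*t), t*exp(2*t), 0]
  [-4*t*exp(2*t), -2*t*exp(2*t) + exp(2*t), 0]
  [-2*t*exp(2*t), -t*exp(2*t), exp(2*t)]

Strategy: write B = P · J · P⁻¹ where J is a Jordan canonical form, so e^{tB} = P · e^{tJ} · P⁻¹, and e^{tJ} can be computed block-by-block.

B has Jordan form
J =
  [2, 1, 0]
  [0, 2, 0]
  [0, 0, 2]
(up to reordering of blocks).

Per-block formulas:
  For a 2×2 Jordan block J_2(2): exp(t · J_2(2)) = e^(2t)·(I + t·N), where N is the 2×2 nilpotent shift.
  For a 1×1 block at λ = 2: exp(t · [2]) = [e^(2t)].

After assembling e^{tJ} and conjugating by P, we get:

e^{tB} =
  [2*t*exp(2*t) + exp(2*t), t*exp(2*t), 0]
  [-4*t*exp(2*t), -2*t*exp(2*t) + exp(2*t), 0]
  [-2*t*exp(2*t), -t*exp(2*t), exp(2*t)]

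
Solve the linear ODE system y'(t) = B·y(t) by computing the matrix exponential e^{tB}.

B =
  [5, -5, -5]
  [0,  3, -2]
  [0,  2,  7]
e^{tB} =
  [exp(5*t), -5*t*exp(5*t), -5*t*exp(5*t)]
  [0, -2*t*exp(5*t) + exp(5*t), -2*t*exp(5*t)]
  [0, 2*t*exp(5*t), 2*t*exp(5*t) + exp(5*t)]

Strategy: write B = P · J · P⁻¹ where J is a Jordan canonical form, so e^{tB} = P · e^{tJ} · P⁻¹, and e^{tJ} can be computed block-by-block.

B has Jordan form
J =
  [5, 1, 0]
  [0, 5, 0]
  [0, 0, 5]
(up to reordering of blocks).

Per-block formulas:
  For a 2×2 Jordan block J_2(5): exp(t · J_2(5)) = e^(5t)·(I + t·N), where N is the 2×2 nilpotent shift.
  For a 1×1 block at λ = 5: exp(t · [5]) = [e^(5t)].

After assembling e^{tJ} and conjugating by P, we get:

e^{tB} =
  [exp(5*t), -5*t*exp(5*t), -5*t*exp(5*t)]
  [0, -2*t*exp(5*t) + exp(5*t), -2*t*exp(5*t)]
  [0, 2*t*exp(5*t), 2*t*exp(5*t) + exp(5*t)]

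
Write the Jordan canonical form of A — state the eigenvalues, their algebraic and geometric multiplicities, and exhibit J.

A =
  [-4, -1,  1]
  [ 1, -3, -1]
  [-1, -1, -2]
J_3(-3)

The characteristic polynomial is
  det(x·I − A) = x^3 + 9*x^2 + 27*x + 27 = (x + 3)^3

Eigenvalues and multiplicities (the geometric multiplicity of λ is n − rank(A − λI), which equals the number of Jordan blocks for λ):
  λ = -3: algebraic multiplicity = 3, geometric multiplicity = 1

Determining the block sizes for each eigenvalue:
  λ = -3: one block (gm = 1), so the single block has size am = 3 → block sizes [3]

Assembling the blocks gives a Jordan form
J =
  [-3,  1,  0]
  [ 0, -3,  1]
  [ 0,  0, -3]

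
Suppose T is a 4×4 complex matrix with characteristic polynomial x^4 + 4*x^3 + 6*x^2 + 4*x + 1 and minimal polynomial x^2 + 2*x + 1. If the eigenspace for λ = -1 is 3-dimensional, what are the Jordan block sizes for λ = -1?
Block sizes for λ = -1: [2, 1, 1]

Step 1 — from the characteristic polynomial, algebraic multiplicity of λ = -1 is 4. From dim ker(T − (-1)·I) = 3, there are exactly 3 Jordan blocks for λ = -1.
Step 2 — from the minimal polynomial, the factor (x + 1)^2 tells us the largest block for λ = -1 has size 2.
Step 3 — with total size 4, 3 blocks, and largest block 2, the block sizes (in nonincreasing order) are [2, 1, 1].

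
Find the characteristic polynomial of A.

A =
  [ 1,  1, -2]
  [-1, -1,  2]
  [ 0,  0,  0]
x^3

Expanding det(x·I − A) (e.g. by cofactor expansion or by noting that A is similar to its Jordan form J, which has the same characteristic polynomial as A) gives
  χ_A(x) = x^3
which factors as x^3. The eigenvalues (with algebraic multiplicities) are λ = 0 with multiplicity 3.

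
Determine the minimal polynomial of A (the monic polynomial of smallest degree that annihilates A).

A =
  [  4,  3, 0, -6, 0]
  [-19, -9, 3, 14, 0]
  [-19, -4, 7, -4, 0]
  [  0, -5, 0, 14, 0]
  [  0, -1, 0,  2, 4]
x^3 - 12*x^2 + 48*x - 64

The characteristic polynomial is χ_A(x) = (x - 4)^5, so the eigenvalues are known. The minimal polynomial is
  m_A(x) = Π_λ (x − λ)^{k_λ}
where k_λ is the size of the *largest* Jordan block for λ (equivalently, the smallest k with (A − λI)^k v = 0 for every generalised eigenvector v of λ).

  λ = 4: largest Jordan block has size 3, contributing (x − 4)^3

So m_A(x) = (x - 4)^3 = x^3 - 12*x^2 + 48*x - 64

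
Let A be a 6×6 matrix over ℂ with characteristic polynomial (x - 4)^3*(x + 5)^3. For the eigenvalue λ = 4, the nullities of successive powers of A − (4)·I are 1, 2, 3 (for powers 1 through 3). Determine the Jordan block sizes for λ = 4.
Block sizes for λ = 4: [3]

From the dimensions of kernels of powers, the number of Jordan blocks of size at least j is d_j − d_{j−1} where d_j = dim ker(N^j) (with d_0 = 0). Computing the differences gives [1, 1, 1].
The number of blocks of size exactly k is (#blocks of size ≥ k) − (#blocks of size ≥ k + 1), so the partition is: 1 block(s) of size 3.
In nonincreasing order the block sizes are [3].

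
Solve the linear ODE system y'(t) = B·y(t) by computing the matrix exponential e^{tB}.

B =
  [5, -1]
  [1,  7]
e^{tB} =
  [-t*exp(6*t) + exp(6*t), -t*exp(6*t)]
  [t*exp(6*t), t*exp(6*t) + exp(6*t)]

Strategy: write B = P · J · P⁻¹ where J is a Jordan canonical form, so e^{tB} = P · e^{tJ} · P⁻¹, and e^{tJ} can be computed block-by-block.

B has Jordan form
J =
  [6, 1]
  [0, 6]
(up to reordering of blocks).

Per-block formulas:
  For a 2×2 Jordan block J_2(6): exp(t · J_2(6)) = e^(6t)·(I + t·N), where N is the 2×2 nilpotent shift.

After assembling e^{tJ} and conjugating by P, we get:

e^{tB} =
  [-t*exp(6*t) + exp(6*t), -t*exp(6*t)]
  [t*exp(6*t), t*exp(6*t) + exp(6*t)]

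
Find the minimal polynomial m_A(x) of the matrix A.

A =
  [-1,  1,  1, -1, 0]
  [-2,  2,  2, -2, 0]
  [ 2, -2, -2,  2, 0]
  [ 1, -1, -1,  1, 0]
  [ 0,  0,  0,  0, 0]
x^2

The characteristic polynomial is χ_A(x) = x^5, so the eigenvalues are known. The minimal polynomial is
  m_A(x) = Π_λ (x − λ)^{k_λ}
where k_λ is the size of the *largest* Jordan block for λ (equivalently, the smallest k with (A − λI)^k v = 0 for every generalised eigenvector v of λ).

  λ = 0: largest Jordan block has size 2, contributing (x − 0)^2

So m_A(x) = x^2 = x^2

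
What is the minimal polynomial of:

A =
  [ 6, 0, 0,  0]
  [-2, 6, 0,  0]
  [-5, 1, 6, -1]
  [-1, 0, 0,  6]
x^3 - 18*x^2 + 108*x - 216

The characteristic polynomial is χ_A(x) = (x - 6)^4, so the eigenvalues are known. The minimal polynomial is
  m_A(x) = Π_λ (x − λ)^{k_λ}
where k_λ is the size of the *largest* Jordan block for λ (equivalently, the smallest k with (A − λI)^k v = 0 for every generalised eigenvector v of λ).

  λ = 6: largest Jordan block has size 3, contributing (x − 6)^3

So m_A(x) = (x - 6)^3 = x^3 - 18*x^2 + 108*x - 216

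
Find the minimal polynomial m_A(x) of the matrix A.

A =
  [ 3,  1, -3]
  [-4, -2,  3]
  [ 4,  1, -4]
x^2 + 2*x + 1

The characteristic polynomial is χ_A(x) = (x + 1)^3, so the eigenvalues are known. The minimal polynomial is
  m_A(x) = Π_λ (x − λ)^{k_λ}
where k_λ is the size of the *largest* Jordan block for λ (equivalently, the smallest k with (A − λI)^k v = 0 for every generalised eigenvector v of λ).

  λ = -1: largest Jordan block has size 2, contributing (x + 1)^2

So m_A(x) = (x + 1)^2 = x^2 + 2*x + 1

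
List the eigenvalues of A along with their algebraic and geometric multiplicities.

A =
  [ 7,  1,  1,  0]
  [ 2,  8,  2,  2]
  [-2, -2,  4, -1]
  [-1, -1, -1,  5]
λ = 6: alg = 4, geom = 2

Step 1 — factor the characteristic polynomial to read off the algebraic multiplicities:
  χ_A(x) = (x - 6)^4

Step 2 — compute geometric multiplicities via the rank-nullity identity g(λ) = n − rank(A − λI):
  rank(A − (6)·I) = 2, so dim ker(A − (6)·I) = n − 2 = 2

Summary:
  λ = 6: algebraic multiplicity = 4, geometric multiplicity = 2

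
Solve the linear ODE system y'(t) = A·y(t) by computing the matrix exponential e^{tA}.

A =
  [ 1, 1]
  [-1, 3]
e^{tA} =
  [-t*exp(2*t) + exp(2*t), t*exp(2*t)]
  [-t*exp(2*t), t*exp(2*t) + exp(2*t)]

Strategy: write A = P · J · P⁻¹ where J is a Jordan canonical form, so e^{tA} = P · e^{tJ} · P⁻¹, and e^{tJ} can be computed block-by-block.

A has Jordan form
J =
  [2, 1]
  [0, 2]
(up to reordering of blocks).

Per-block formulas:
  For a 2×2 Jordan block J_2(2): exp(t · J_2(2)) = e^(2t)·(I + t·N), where N is the 2×2 nilpotent shift.

After assembling e^{tJ} and conjugating by P, we get:

e^{tA} =
  [-t*exp(2*t) + exp(2*t), t*exp(2*t)]
  [-t*exp(2*t), t*exp(2*t) + exp(2*t)]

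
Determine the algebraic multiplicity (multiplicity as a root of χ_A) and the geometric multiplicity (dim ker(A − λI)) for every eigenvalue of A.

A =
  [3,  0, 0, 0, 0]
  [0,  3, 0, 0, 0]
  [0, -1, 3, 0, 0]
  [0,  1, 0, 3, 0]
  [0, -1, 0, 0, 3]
λ = 3: alg = 5, geom = 4

Step 1 — factor the characteristic polynomial to read off the algebraic multiplicities:
  χ_A(x) = (x - 3)^5

Step 2 — compute geometric multiplicities via the rank-nullity identity g(λ) = n − rank(A − λI):
  rank(A − (3)·I) = 1, so dim ker(A − (3)·I) = n − 1 = 4

Summary:
  λ = 3: algebraic multiplicity = 5, geometric multiplicity = 4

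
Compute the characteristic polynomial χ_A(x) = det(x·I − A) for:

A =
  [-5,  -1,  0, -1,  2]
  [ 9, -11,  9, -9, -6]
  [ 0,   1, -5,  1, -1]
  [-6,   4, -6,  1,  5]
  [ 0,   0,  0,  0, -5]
x^5 + 25*x^4 + 250*x^3 + 1250*x^2 + 3125*x + 3125

Expanding det(x·I − A) (e.g. by cofactor expansion or by noting that A is similar to its Jordan form J, which has the same characteristic polynomial as A) gives
  χ_A(x) = x^5 + 25*x^4 + 250*x^3 + 1250*x^2 + 3125*x + 3125
which factors as (x + 5)^5. The eigenvalues (with algebraic multiplicities) are λ = -5 with multiplicity 5.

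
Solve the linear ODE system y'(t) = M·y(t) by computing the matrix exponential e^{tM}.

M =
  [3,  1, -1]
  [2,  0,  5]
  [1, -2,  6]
e^{tM} =
  [t^2*exp(3*t)/2 + exp(3*t), -t^2*exp(3*t)/2 + t*exp(3*t), t^2*exp(3*t) - t*exp(3*t)]
  [-t^2*exp(3*t)/2 + 2*t*exp(3*t), t^2*exp(3*t)/2 - 3*t*exp(3*t) + exp(3*t), -t^2*exp(3*t) + 5*t*exp(3*t)]
  [-t^2*exp(3*t)/2 + t*exp(3*t), t^2*exp(3*t)/2 - 2*t*exp(3*t), -t^2*exp(3*t) + 3*t*exp(3*t) + exp(3*t)]

Strategy: write M = P · J · P⁻¹ where J is a Jordan canonical form, so e^{tM} = P · e^{tJ} · P⁻¹, and e^{tJ} can be computed block-by-block.

M has Jordan form
J =
  [3, 1, 0]
  [0, 3, 1]
  [0, 0, 3]
(up to reordering of blocks).

Per-block formulas:
  For a 3×3 Jordan block J_3(3): exp(t · J_3(3)) = e^(3t)·(I + t·N + (t^2/2)·N^2), where N is the 3×3 nilpotent shift.

After assembling e^{tJ} and conjugating by P, we get:

e^{tM} =
  [t^2*exp(3*t)/2 + exp(3*t), -t^2*exp(3*t)/2 + t*exp(3*t), t^2*exp(3*t) - t*exp(3*t)]
  [-t^2*exp(3*t)/2 + 2*t*exp(3*t), t^2*exp(3*t)/2 - 3*t*exp(3*t) + exp(3*t), -t^2*exp(3*t) + 5*t*exp(3*t)]
  [-t^2*exp(3*t)/2 + t*exp(3*t), t^2*exp(3*t)/2 - 2*t*exp(3*t), -t^2*exp(3*t) + 3*t*exp(3*t) + exp(3*t)]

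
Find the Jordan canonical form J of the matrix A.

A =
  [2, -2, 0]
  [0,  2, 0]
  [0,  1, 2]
J_2(2) ⊕ J_1(2)

The characteristic polynomial is
  det(x·I − A) = x^3 - 6*x^2 + 12*x - 8 = (x - 2)^3

Eigenvalues and multiplicities (the geometric multiplicity of λ is n − rank(A − λI), which equals the number of Jordan blocks for λ):
  λ = 2: algebraic multiplicity = 3, geometric multiplicity = 2

Determining the block sizes for each eigenvalue:
  λ = 2: 2 blocks summing to 3 forces exactly one block of size 2 and the rest size 1 → block sizes [2, 1]

Assembling the blocks gives a Jordan form
J =
  [2, 1, 0]
  [0, 2, 0]
  [0, 0, 2]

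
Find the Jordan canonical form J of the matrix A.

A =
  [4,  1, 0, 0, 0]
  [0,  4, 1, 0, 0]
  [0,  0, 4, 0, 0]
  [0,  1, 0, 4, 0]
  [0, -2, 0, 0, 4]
J_3(4) ⊕ J_1(4) ⊕ J_1(4)

The characteristic polynomial is
  det(x·I − A) = x^5 - 20*x^4 + 160*x^3 - 640*x^2 + 1280*x - 1024 = (x - 4)^5

Eigenvalues and multiplicities (the geometric multiplicity of λ is n − rank(A − λI), which equals the number of Jordan blocks for λ):
  λ = 4: algebraic multiplicity = 5, geometric multiplicity = 3

Determining the block sizes for each eigenvalue:
  λ = 4: with am = 5 and gm = 3, the partition is not yet determined (e.g. several partitions of 5 into 3 parts exist). Let N = A − (4)·I. Computing rank(N^1) = 2, rank(N^2) = 1, rank(N^3) = 0; the number of blocks of size ≥ j is rank(N^{j−1}) − rank(N^j), giving [3, 1, 1]. So we have 1 block(s) of size 3, 2 block(s) of size 1 → block sizes [3, 1, 1]

Assembling the blocks gives a Jordan form
J =
  [4, 1, 0, 0, 0]
  [0, 4, 1, 0, 0]
  [0, 0, 4, 0, 0]
  [0, 0, 0, 4, 0]
  [0, 0, 0, 0, 4]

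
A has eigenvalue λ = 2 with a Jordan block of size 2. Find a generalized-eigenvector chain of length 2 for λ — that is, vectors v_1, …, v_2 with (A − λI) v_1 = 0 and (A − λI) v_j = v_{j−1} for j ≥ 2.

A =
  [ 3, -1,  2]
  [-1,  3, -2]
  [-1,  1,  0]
A Jordan chain for λ = 2 of length 2:
v_1 = (1, -1, -1)ᵀ
v_2 = (1, 0, 0)ᵀ

Let N = A − (2)·I. We want v_2 with N^2 v_2 = 0 but N^1 v_2 ≠ 0; then v_{j-1} := N · v_j for j = 2, …, 2.

Pick v_2 = (1, 0, 0)ᵀ.
Then v_1 = N · v_2 = (1, -1, -1)ᵀ.

Sanity check: (A − (2)·I) v_1 = (0, 0, 0)ᵀ = 0. ✓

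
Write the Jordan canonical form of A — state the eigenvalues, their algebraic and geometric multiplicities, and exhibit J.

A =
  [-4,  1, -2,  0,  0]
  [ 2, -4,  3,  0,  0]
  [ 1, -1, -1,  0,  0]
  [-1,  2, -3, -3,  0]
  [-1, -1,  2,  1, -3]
J_3(-3) ⊕ J_2(-3)

The characteristic polynomial is
  det(x·I − A) = x^5 + 15*x^4 + 90*x^3 + 270*x^2 + 405*x + 243 = (x + 3)^5

Eigenvalues and multiplicities (the geometric multiplicity of λ is n − rank(A − λI), which equals the number of Jordan blocks for λ):
  λ = -3: algebraic multiplicity = 5, geometric multiplicity = 2

Determining the block sizes for each eigenvalue:
  λ = -3: with am = 5 and gm = 2, the partition is not yet determined (e.g. several partitions of 5 into 2 parts exist). Let N = A − (-3)·I. Computing rank(N^1) = 3, rank(N^2) = 1, rank(N^3) = 0; the number of blocks of size ≥ j is rank(N^{j−1}) − rank(N^j), giving [2, 2, 1]. So we have 1 block(s) of size 3, 1 block(s) of size 2 → block sizes [3, 2]

Assembling the blocks gives a Jordan form
J =
  [-3,  1,  0,  0,  0]
  [ 0, -3,  1,  0,  0]
  [ 0,  0, -3,  0,  0]
  [ 0,  0,  0, -3,  1]
  [ 0,  0,  0,  0, -3]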